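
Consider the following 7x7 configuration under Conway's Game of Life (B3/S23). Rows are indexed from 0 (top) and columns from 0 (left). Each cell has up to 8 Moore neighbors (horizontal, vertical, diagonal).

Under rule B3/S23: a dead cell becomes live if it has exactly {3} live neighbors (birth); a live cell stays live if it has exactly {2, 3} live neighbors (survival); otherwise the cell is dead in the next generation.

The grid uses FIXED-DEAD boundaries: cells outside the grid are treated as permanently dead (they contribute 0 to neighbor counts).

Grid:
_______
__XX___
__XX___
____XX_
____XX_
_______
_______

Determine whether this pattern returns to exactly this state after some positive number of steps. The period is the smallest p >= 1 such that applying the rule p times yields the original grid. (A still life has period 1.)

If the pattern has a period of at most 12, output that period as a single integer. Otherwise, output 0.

Simulating and comparing each generation to the original:
Gen 0 (original, given above): 8 live cells
Gen 1: 6 live cells, differs from original
Gen 2: 8 live cells, MATCHES original -> period = 2

Answer: 2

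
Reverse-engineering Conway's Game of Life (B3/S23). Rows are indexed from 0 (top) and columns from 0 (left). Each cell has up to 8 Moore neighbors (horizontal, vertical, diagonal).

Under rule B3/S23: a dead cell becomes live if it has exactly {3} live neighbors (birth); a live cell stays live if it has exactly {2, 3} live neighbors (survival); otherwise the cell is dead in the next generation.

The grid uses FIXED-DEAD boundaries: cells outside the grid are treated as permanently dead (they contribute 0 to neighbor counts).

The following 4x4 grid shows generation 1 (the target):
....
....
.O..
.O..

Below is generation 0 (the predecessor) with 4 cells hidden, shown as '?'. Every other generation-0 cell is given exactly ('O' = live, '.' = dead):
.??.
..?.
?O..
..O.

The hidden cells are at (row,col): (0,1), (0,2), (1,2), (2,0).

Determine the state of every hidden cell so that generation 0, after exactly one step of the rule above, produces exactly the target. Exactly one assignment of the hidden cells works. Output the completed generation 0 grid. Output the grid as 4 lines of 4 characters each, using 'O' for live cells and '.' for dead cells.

Hidden generation-0 cells (in order): (0,1), (0,2), (1,2), (2,0).
A hidden cell only influences target cells in its own 3x3 neighborhood. Try each of the 2^4 = 16 assignments, step the completed generation 0 forward once under B3/S23, and compare with the target:
  (0,1)=. (0,2)=. (1,2)=. (2,0)=. -> step gives (2,1)='.' but target has 'O' -> reject
  (0,1)=. (0,2)=. (1,2)=. (2,0)=O -> step reproduces the target at every cell -> ACCEPT
  (0,1)=. (0,2)=. (1,2)=O (2,0)=. -> step gives (2,2)='O' but target has '.' -> reject
  (0,1)=. (0,2)=. (1,2)=O (2,0)=O -> step gives (1,1)='O' but target has '.' -> reject
  (0,1)=. (0,2)=O (1,2)=. (2,0)=. -> step gives (2,1)='.' but target has 'O' -> reject
  (0,1)=. (0,2)=O (1,2)=. (2,0)=O -> step gives (1,1)='O' but target has '.' -> reject
  (0,1)=. (0,2)=O (1,2)=O (2,0)=. -> step gives (1,1)='O' but target has '.' -> reject
  (0,1)=. (0,2)=O (1,2)=O (2,0)=O -> step gives (1,2)='O' but target has '.' -> reject
  (0,1)=O (0,2)=. (1,2)=. (2,0)=. -> step gives (2,1)='.' but target has 'O' -> reject
  (0,1)=O (0,2)=. (1,2)=. (2,0)=O -> step gives (1,0)='O' but target has '.' -> reject
  (0,1)=O (0,2)=. (1,2)=O (2,0)=. -> step gives (1,1)='O' but target has '.' -> reject
  (0,1)=O (0,2)=. (1,2)=O (2,0)=O -> step gives (1,0)='O' but target has '.' -> reject
  (0,1)=O (0,2)=O (1,2)=. (2,0)=. -> step gives (1,1)='O' but target has '.' -> reject
  (0,1)=O (0,2)=O (1,2)=. (2,0)=O -> step gives (1,0)='O' but target has '.' -> reject
  (0,1)=O (0,2)=O (1,2)=O (2,0)=. -> step gives (0,1)='O' but target has '.' -> reject
  (0,1)=O (0,2)=O (1,2)=O (2,0)=O -> step gives (0,1)='O' but target has '.' -> reject
Unique solution: (0,1)=dead, (0,2)=dead, (1,2)=dead, (2,0)=live.
Check: live-neighbor counts of every cell in the completed generation 0:
0000
2210
1221
2311
Applying B3/S23 to generation 0 with these counts gives:
....
....
.O..
.O..
which matches the target exactly.

Answer: ....
....
OO..
..O.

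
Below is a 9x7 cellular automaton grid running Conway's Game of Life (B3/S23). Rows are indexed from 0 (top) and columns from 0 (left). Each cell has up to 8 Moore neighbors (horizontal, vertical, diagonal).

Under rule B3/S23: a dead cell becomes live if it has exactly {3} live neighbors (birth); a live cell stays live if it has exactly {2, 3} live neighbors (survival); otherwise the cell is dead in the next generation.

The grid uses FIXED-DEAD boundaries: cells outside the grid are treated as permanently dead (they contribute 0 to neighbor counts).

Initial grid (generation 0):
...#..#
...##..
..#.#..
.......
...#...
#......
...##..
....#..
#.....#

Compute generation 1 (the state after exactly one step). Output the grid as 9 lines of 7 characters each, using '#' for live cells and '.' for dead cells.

Simulating step by step:
Generation 0 (given above): 13 live cells
Generation 1: 14 live cells
(generation 1 grid is the final answer)

Answer: ...##..
..#.##.
....#..
...#...
.......
...##..
...##..
...###.
.......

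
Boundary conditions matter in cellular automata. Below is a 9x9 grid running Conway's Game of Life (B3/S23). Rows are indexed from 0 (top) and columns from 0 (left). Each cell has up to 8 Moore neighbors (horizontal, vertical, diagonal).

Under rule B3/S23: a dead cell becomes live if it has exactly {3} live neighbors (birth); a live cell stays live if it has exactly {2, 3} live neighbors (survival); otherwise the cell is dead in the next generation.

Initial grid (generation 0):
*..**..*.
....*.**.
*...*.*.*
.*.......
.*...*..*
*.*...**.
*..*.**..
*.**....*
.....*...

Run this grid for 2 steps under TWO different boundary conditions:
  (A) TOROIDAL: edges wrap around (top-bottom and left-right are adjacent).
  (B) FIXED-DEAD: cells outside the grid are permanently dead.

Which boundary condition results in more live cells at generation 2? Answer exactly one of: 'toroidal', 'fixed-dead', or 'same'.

Answer: fixed-dead

Derivation:
Under TOROIDAL boundary, generation 2:
..****.**
*..**.*..
.*....*..
.**..*...
..**.*...
*.*.*....
.........
......***
.....**..
Population = 26

Under FIXED-DEAD boundary, generation 2:
...**.**.
...**....
......*..
*.*..*.*.
..**.*.**
*.*.*..*.
*......*.
.***..*..
..*......
Population = 27

Comparison: toroidal=26, fixed-dead=27 -> fixed-dead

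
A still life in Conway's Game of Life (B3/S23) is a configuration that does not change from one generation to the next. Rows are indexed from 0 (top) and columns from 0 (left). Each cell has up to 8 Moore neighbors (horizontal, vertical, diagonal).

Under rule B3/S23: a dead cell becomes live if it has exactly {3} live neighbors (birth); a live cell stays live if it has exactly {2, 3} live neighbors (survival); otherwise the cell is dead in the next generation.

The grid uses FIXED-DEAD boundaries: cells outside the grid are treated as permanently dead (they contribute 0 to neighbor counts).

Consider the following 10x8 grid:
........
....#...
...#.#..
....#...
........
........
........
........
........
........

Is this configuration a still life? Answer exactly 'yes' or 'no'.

Answer: yes

Derivation:
Compute generation 1 and compare to generation 0 (given above):
Generation 1:
........
....#...
...#.#..
....#...
........
........
........
........
........
........
The grids are IDENTICAL -> still life.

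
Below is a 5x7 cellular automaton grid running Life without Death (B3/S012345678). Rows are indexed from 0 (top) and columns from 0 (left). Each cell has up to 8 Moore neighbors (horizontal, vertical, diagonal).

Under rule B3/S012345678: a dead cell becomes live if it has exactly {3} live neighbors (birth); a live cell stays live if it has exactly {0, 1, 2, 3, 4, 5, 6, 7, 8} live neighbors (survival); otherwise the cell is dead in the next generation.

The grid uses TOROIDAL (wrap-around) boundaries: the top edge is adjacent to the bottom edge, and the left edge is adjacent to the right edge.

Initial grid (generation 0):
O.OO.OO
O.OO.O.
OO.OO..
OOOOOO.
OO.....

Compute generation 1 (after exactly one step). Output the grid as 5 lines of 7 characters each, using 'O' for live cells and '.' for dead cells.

Answer: O.OO.OO
O.OO.O.
OO.OO..
OOOOOO.
OO.....

Derivation:
Simulating step by step:
Generation 0 (given above): 21 live cells
Generation 1: 21 live cells
(generation 1 grid is the final answer)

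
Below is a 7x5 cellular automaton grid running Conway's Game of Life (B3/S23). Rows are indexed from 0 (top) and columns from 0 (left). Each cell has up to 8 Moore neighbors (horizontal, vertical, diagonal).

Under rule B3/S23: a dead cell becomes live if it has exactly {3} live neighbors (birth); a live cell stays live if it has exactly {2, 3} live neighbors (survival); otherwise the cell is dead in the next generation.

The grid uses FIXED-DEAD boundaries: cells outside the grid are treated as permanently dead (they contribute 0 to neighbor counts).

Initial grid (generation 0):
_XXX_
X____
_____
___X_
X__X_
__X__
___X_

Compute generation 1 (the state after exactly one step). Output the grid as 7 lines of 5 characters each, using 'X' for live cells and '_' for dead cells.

Simulating step by step:
Generation 0 (given above): 9 live cells
Generation 1: 8 live cells
(generation 1 grid is the final answer)

Answer: _XX__
_XX__
_____
_____
__XX_
__XX_
_____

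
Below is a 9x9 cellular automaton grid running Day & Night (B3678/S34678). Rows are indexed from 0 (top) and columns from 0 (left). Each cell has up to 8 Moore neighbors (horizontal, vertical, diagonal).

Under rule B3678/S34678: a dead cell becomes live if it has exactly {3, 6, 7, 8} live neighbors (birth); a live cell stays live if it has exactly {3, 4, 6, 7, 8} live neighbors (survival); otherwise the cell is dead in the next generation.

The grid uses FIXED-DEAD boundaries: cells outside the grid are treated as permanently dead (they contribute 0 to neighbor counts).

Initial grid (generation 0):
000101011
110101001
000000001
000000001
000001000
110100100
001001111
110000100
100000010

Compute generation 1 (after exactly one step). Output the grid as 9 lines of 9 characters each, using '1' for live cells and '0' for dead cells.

Answer: 001000100
001000101
000000010
000000000
000000000
001010100
001001110
010001101
010000000

Derivation:
Simulating step by step:
Generation 0 (given above): 26 live cells
Generation 1: 18 live cells
(generation 1 grid is the final answer)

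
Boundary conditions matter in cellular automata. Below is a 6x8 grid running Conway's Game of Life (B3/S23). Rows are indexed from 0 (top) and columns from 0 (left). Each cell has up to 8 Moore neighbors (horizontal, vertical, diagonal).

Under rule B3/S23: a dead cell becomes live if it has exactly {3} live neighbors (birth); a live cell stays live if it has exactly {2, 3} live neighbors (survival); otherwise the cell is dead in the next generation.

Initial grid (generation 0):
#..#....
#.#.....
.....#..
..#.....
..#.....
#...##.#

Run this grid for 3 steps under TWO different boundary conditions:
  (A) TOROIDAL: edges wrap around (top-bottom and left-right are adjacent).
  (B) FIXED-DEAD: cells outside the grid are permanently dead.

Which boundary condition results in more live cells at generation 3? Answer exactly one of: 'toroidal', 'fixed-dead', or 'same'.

Answer: toroidal

Derivation:
Under TOROIDAL boundary, generation 3:
...#...#
####....
..#.....
..##....
##.#....
........
Population = 12

Under FIXED-DEAD boundary, generation 3:
.#......
.#......
..#.....
........
........
........
Population = 3

Comparison: toroidal=12, fixed-dead=3 -> toroidal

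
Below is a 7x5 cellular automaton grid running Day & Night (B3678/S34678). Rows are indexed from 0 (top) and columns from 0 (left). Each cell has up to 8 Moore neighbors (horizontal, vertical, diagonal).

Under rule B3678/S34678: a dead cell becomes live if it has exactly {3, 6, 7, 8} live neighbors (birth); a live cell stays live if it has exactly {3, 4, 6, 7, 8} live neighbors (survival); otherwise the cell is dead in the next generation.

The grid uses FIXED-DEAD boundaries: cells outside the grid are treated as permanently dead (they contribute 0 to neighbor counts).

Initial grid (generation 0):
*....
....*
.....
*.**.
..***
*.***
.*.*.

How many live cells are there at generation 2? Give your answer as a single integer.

Simulating step by step:
Generation 0 (given above): 14 live cells
Generation 1: 11 live cells
.....
.....
...*.
.****
...**
...**
...**
Generation 2: 8 live cells
.....
.....
...**
..*.*
...*.
..*..
...**
Population at generation 2: 8

Answer: 8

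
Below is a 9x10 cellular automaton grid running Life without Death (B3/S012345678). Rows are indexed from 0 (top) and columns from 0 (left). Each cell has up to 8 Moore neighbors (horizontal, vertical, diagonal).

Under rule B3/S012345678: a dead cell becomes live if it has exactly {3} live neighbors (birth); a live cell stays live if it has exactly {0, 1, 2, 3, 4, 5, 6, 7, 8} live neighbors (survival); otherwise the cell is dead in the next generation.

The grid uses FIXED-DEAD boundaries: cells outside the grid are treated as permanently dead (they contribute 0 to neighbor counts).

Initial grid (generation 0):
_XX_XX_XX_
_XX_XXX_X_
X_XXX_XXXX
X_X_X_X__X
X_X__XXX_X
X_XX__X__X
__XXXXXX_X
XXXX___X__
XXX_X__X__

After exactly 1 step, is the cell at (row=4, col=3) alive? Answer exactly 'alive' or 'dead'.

Simulating step by step:
Generation 0 (given above): 53 live cells
Generation 1: 56 live cells
_XX_XX_XX_
XXX_XXX_X_
X_XXX_XXXX
X_X_X_X__X
X_X_XXXX_X
X_XX__X__X
X_XXXXXX_X
XXXX___X__
XXX_X__X__

Cell (4,3) at generation 1: 0 -> dead

Answer: dead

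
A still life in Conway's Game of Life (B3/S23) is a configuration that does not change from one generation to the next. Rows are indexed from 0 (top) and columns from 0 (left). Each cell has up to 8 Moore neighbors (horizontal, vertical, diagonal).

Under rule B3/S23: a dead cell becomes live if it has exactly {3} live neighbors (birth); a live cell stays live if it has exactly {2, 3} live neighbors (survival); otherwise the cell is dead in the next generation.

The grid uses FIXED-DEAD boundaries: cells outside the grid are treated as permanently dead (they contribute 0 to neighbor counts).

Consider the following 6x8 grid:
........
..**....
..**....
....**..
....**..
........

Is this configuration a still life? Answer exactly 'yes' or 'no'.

Compute generation 1 and compare to generation 0 (given above):
Generation 1:
........
..**....
..*.....
.....*..
....**..
........
Cell (2,3) differs: gen0=1 vs gen1=0 -> NOT a still life.

Answer: no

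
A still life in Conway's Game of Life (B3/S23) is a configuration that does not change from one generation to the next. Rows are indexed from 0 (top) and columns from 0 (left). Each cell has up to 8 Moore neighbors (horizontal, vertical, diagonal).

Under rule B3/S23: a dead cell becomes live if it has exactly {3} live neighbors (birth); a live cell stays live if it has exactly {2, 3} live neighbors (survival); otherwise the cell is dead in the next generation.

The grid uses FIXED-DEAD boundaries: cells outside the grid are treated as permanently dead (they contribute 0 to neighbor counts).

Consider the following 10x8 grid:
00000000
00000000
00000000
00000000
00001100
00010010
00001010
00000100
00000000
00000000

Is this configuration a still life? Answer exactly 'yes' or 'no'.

Answer: yes

Derivation:
Compute generation 1 and compare to generation 0 (given above):
Generation 1:
00000000
00000000
00000000
00000000
00001100
00010010
00001010
00000100
00000000
00000000
The grids are IDENTICAL -> still life.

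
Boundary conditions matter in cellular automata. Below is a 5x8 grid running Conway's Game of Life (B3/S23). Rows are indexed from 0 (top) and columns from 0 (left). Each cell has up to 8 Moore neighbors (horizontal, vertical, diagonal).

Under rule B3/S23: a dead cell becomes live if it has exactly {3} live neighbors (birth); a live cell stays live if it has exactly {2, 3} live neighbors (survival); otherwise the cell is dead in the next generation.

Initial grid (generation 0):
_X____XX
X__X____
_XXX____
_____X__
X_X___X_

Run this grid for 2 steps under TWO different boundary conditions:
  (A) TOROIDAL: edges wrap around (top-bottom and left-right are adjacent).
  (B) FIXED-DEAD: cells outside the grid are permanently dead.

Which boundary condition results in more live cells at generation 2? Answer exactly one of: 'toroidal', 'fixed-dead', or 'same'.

Answer: toroidal

Derivation:
Under TOROIDAL boundary, generation 2:
__X__XX_
X___X__X
XX__X___
X__X_X__
XX___XXX
Population = 17

Under FIXED-DEAD boundary, generation 2:
________
_X_XX___
_X__X___
___XX___
________
Population = 7

Comparison: toroidal=17, fixed-dead=7 -> toroidal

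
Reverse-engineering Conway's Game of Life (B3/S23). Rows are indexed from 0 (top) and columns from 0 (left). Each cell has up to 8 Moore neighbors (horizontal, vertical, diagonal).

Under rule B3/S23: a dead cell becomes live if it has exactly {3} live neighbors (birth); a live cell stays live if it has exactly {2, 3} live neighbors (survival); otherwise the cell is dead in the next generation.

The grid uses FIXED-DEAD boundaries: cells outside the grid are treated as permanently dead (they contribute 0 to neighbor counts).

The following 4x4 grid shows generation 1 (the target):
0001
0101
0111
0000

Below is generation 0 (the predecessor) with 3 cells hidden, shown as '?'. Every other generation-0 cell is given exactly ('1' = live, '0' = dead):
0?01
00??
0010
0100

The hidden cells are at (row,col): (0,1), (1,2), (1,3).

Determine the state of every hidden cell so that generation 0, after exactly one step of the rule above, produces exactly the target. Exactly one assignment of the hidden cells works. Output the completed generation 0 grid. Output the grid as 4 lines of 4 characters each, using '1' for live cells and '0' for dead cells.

Hidden generation-0 cells (in order): (0,1), (1,2), (1,3).
A hidden cell only influences target cells in its own 3x3 neighborhood. Try each of the 2^3 = 8 assignments, step the completed generation 0 forward once under B3/S23, and compare with the target:
  (0,1)=0 (1,2)=0 (1,3)=0 -> step gives (0,3)='0' but target has '1' -> reject
  (0,1)=0 (1,2)=0 (1,3)=1 -> step gives (0,3)='0' but target has '1' -> reject
  (0,1)=0 (1,2)=1 (1,3)=0 -> step gives (0,3)='0' but target has '1' -> reject
  (0,1)=0 (1,2)=1 (1,3)=1 -> step gives (0,2)='1' but target has '0' -> reject
  (0,1)=1 (1,2)=0 (1,3)=0 -> step gives (0,3)='0' but target has '1' -> reject
  (0,1)=1 (1,2)=0 (1,3)=1 -> step gives (0,2)='1' but target has '0' -> reject
  (0,1)=1 (1,2)=1 (1,3)=0 -> step gives (0,2)='1' but target has '0' -> reject
  (0,1)=1 (1,2)=1 (1,3)=1 -> step reproduces the target at every cell -> ACCEPT
Unique solution: (0,1)=live, (1,2)=live, (1,3)=live.
Check: live-neighbor counts of every cell in the completed generation 0:
1142
1343
1333
1121
Applying B3/S23 to generation 0 with these counts gives:
0001
0101
0111
0000
which matches the target exactly.

Answer: 0101
0011
0010
0100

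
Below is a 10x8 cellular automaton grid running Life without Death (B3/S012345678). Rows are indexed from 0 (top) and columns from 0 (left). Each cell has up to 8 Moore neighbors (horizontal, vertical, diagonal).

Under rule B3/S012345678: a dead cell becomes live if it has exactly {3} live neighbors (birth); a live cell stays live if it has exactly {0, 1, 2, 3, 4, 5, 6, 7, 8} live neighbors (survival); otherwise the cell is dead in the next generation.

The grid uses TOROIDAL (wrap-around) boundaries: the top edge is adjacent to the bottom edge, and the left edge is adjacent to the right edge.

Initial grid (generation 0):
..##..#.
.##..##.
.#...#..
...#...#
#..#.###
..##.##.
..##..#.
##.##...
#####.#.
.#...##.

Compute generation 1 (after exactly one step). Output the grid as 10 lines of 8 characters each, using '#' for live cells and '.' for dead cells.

Simulating step by step:
Generation 0 (given above): 36 live cells
Generation 1: 47 live cells
(generation 1 grid is the final answer)

Answer: ..###.##
.######.
##..##..
..##.#.#
#..#.###
.###.##.
..##..##
##.##...
#####.#.
##...##.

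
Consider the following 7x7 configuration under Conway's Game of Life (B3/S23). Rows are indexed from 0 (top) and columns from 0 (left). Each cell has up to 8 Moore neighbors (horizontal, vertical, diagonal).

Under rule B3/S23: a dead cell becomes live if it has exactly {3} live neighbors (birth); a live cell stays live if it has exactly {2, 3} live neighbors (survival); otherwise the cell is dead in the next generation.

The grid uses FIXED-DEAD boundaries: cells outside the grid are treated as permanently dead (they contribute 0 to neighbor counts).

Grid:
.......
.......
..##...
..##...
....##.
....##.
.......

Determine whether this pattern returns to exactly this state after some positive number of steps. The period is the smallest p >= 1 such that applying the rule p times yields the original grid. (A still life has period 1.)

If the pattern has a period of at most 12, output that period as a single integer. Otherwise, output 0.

Answer: 2

Derivation:
Simulating and comparing each generation to the original:
Gen 0 (original, given above): 8 live cells
Gen 1: 6 live cells, differs from original
Gen 2: 8 live cells, MATCHES original -> period = 2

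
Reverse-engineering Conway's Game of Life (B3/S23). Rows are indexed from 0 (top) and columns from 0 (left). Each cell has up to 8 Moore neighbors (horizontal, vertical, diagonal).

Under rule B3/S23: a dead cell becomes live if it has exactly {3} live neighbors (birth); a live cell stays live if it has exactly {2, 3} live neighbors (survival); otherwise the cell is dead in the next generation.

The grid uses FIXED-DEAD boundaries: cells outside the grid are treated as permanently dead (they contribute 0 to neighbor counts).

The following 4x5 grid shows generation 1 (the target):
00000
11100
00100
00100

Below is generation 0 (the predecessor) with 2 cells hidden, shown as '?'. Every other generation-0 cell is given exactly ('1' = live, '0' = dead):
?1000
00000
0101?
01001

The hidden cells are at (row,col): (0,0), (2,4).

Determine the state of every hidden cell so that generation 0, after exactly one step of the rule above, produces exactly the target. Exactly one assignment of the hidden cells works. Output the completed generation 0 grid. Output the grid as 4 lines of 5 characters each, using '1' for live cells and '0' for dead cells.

Answer: 11000
00000
01010
01001

Derivation:
Hidden generation-0 cells (in order): (0,0), (2,4).
A hidden cell only influences target cells in its own 3x3 neighborhood. Try each of the 2^2 = 4 assignments, step the completed generation 0 forward once under B3/S23, and compare with the target:
  (0,0)=0 (2,4)=0 -> step gives (1,0)='0' but target has '1' -> reject
  (0,0)=0 (2,4)=1 -> step gives (1,0)='0' but target has '1' -> reject
  (0,0)=1 (2,4)=0 -> step reproduces the target at every cell -> ACCEPT
  (0,0)=1 (2,4)=1 -> step gives (2,3)='1' but target has '0' -> reject
Unique solution: (0,0)=live, (2,4)=dead.
Check: live-neighbor counts of every cell in the completed generation 0:
11100
33311
21312
21321
Applying B3/S23 to generation 0 with these counts gives:
00000
11100
00100
00100
which matches the target exactly.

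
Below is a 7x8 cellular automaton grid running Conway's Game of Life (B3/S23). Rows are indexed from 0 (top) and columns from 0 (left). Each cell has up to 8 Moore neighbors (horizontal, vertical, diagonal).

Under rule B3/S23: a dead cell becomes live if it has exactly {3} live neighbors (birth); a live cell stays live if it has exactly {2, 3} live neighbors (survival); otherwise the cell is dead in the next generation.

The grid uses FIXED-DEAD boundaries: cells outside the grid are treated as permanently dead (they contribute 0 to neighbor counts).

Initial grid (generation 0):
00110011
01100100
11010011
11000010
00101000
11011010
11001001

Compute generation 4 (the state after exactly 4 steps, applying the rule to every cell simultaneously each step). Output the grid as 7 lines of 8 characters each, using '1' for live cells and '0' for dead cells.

Simulating step by step:
Generation 0 (given above): 26 live cells
Generation 1: 25 live cells
01110010
10001100
00000111
10010111
00101000
10001000
11111100
Generation 2: 23 live cells
01111100
01111001
00000001
00010001
01001010
10000000
11111100
Generation 3: 16 live cells
01000100
01000110
00001011
00000011
00000000
10000000
11111000
Generation 4: 14 live cells
(generation 4 grid is the final answer)

Answer: 00000110
00001001
00000000
00000111
00000000
10110000
11110000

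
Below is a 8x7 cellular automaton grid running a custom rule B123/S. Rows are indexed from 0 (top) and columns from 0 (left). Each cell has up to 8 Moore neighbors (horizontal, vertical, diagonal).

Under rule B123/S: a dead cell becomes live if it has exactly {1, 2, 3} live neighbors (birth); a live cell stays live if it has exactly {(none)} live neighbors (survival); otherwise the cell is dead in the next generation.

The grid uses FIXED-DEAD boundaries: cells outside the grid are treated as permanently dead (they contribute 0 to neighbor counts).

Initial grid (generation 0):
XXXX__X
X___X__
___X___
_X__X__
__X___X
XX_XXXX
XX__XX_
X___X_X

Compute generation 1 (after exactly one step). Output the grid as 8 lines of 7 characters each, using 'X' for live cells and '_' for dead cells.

Simulating step by step:
Generation 0 (given above): 25 live cells
Generation 1: 19 live cells
(generation 1 grid is the final answer)

Answer: ____XX_
_____XX
XXX_XX_
X_XX_XX
X______
_______
__X____
_XXX___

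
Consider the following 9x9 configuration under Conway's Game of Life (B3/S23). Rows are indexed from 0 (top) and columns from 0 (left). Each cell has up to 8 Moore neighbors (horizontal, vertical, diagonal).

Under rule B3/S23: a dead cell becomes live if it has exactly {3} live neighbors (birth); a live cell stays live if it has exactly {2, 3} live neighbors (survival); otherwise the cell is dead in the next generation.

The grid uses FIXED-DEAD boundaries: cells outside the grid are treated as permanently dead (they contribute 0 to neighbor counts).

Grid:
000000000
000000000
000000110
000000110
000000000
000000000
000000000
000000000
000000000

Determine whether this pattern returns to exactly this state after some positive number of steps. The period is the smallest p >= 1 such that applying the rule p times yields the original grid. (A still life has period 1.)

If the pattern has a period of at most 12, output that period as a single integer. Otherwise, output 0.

Answer: 1

Derivation:
Simulating and comparing each generation to the original:
Gen 0 (original, given above): 4 live cells
Gen 1: 4 live cells, MATCHES original -> period = 1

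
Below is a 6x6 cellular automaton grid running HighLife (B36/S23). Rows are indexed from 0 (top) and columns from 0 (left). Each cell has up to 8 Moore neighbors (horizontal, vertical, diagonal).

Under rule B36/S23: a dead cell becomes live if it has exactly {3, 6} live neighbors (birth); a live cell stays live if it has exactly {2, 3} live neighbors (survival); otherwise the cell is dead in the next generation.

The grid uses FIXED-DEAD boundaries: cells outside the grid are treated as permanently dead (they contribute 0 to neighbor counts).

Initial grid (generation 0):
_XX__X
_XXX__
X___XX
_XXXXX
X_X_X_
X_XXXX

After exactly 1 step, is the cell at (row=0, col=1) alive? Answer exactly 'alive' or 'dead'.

Answer: alive

Derivation:
Simulating step by step:
Generation 0 (given above): 22 live cells
Generation 1: 16 live cells
_X_X__
X__X_X
X_XX_X
X_X___
XX____
__X_XX

Cell (0,1) at generation 1: 1 -> alive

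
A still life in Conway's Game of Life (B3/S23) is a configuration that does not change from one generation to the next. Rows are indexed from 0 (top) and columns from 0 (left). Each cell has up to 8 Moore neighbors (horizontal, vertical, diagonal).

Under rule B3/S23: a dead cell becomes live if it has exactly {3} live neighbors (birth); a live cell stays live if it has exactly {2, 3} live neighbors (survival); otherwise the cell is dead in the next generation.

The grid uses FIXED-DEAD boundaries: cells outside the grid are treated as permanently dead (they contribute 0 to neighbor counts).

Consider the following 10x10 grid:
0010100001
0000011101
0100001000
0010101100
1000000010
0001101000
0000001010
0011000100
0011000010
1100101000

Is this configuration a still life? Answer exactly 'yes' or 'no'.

Answer: no

Derivation:
Compute generation 1 and compare to generation 0 (given above):
Generation 1:
0000011010
0000011110
0000000010
0100011100
0000101000
0000010000
0010111000
0011000110
0000100100
0111000000
Cell (0,2) differs: gen0=1 vs gen1=0 -> NOT a still life.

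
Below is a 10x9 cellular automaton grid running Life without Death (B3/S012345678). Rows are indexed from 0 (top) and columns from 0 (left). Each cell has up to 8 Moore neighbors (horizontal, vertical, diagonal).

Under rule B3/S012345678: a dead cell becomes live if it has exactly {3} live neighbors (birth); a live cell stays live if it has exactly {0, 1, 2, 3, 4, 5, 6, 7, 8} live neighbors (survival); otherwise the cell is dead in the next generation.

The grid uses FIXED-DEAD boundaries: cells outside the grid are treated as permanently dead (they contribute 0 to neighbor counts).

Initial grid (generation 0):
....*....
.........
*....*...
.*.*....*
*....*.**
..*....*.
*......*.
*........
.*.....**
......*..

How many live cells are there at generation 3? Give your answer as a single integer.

Answer: 49

Derivation:
Simulating step by step:
Generation 0 (given above): 19 live cells
Generation 1: 32 live cells
....*....
.........
*....*...
**.**.***
***..****
.**....*.
**.....*.
**.....**
.*.....**
......**.
Generation 2: 42 live cells
....*....
.........
**..****.
**.**.***
***.*****
.**....*.
**....**.
***...***
**.....**
......***
Generation 3: 49 live cells
....*....
....*.*..
*********
**.**.***
***.*****
.***...*.
**....**.
***...***
***....**
......***
Population at generation 3: 49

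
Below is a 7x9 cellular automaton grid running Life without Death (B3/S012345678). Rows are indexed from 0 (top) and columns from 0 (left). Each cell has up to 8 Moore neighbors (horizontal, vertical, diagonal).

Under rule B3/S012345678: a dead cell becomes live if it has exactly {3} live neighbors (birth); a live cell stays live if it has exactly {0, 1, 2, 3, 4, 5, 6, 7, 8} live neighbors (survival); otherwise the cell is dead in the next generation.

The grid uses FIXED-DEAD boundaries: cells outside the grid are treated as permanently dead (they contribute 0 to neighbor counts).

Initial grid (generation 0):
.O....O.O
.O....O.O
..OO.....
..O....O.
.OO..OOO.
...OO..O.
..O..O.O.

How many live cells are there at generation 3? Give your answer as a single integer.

Simulating step by step:
Generation 0 (given above): 21 live cells
Generation 1: 30 live cells
.O....O.O
.O....O.O
.OOO...O.
..O....O.
.OO.OOOOO
.O.OO..OO
..OOOOOO.
Generation 2: 36 live cells
.O....O.O
OO....O.O
.OOO..OOO
..O.OO.O.
.OO.OOOOO
.O.OO..OO
..OOOOOOO
Generation 3: 40 live cells
OO....O.O
OO...OO.O
OOOOO.OOO
..O.OO.O.
.OO.OOOOO
.O.OO..OO
..OOOOOOO
Population at generation 3: 40

Answer: 40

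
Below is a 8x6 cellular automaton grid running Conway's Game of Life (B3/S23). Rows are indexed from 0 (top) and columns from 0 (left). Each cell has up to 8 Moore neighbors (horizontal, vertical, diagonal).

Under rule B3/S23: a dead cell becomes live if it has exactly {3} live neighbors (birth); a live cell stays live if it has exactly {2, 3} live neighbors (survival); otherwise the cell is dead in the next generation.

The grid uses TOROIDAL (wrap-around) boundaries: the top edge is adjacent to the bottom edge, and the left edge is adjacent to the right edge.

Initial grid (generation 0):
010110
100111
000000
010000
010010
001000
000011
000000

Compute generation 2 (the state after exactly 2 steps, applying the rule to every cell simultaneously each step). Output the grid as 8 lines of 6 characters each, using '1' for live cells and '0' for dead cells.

Simulating step by step:
Generation 0 (given above): 13 live cells
Generation 1: 17 live cells
101100
101101
100011
000000
011000
000111
000000
000101
Generation 2: 20 live cells
(generation 2 grid is the final answer)

Answer: 100000
001000
110110
110001
001110
001110
000101
001110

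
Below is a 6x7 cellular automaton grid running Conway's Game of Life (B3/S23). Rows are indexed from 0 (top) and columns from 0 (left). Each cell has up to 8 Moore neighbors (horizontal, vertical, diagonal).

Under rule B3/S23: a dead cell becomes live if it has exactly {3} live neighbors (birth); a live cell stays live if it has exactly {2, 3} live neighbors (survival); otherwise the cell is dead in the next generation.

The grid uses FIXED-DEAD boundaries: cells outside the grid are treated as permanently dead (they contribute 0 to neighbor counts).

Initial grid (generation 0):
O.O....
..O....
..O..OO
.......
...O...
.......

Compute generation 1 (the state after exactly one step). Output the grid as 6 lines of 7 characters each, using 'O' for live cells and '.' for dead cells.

Simulating step by step:
Generation 0 (given above): 7 live cells
Generation 1: 3 live cells
(generation 1 grid is the final answer)

Answer: .O.....
..OO...
.......
.......
.......
.......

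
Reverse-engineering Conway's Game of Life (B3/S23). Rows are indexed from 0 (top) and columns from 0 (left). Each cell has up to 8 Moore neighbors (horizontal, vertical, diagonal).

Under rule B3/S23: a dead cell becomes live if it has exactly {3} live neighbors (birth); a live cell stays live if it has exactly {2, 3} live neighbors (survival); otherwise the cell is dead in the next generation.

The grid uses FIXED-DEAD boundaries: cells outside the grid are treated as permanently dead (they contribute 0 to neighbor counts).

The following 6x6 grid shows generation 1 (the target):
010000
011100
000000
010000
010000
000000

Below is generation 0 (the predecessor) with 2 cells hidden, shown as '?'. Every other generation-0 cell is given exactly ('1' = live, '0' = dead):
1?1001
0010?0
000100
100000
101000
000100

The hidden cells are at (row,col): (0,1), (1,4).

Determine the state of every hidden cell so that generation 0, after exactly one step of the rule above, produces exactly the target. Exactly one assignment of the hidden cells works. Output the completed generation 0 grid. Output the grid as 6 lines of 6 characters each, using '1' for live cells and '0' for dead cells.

Hidden generation-0 cells (in order): (0,1), (1,4).
A hidden cell only influences target cells in its own 3x3 neighborhood. Try each of the 2^2 = 4 assignments, step the completed generation 0 forward once under B3/S23, and compare with the target:
  (0,1)=0 (1,4)=0 -> step reproduces the target at every cell -> ACCEPT
  (0,1)=0 (1,4)=1 -> step gives (0,3)='1' but target has '0' -> reject
  (0,1)=1 (1,4)=0 -> step gives (0,2)='1' but target has '0' -> reject
  (0,1)=1 (1,4)=1 -> step gives (0,2)='1' but target has '0' -> reject
Unique solution: (0,1)=dead, (1,4)=dead.
Check: live-neighbor counts of every cell in the completed generation 0:
031210
132321
122110
132210
131210
122110
Applying B3/S23 to generation 0 with these counts gives:
010000
011100
000000
010000
010000
000000
which matches the target exactly.

Answer: 101001
001000
000100
100000
101000
000100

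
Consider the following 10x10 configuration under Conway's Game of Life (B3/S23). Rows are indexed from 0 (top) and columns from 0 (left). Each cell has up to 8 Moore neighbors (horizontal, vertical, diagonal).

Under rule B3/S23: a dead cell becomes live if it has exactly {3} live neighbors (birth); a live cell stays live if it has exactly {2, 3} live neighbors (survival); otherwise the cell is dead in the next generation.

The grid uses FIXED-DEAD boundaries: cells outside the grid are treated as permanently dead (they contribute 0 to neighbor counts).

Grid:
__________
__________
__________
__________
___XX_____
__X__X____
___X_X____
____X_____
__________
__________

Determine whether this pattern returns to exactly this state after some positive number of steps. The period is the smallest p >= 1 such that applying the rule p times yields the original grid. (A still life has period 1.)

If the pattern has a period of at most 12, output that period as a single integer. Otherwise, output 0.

Answer: 1

Derivation:
Simulating and comparing each generation to the original:
Gen 0 (original, given above): 7 live cells
Gen 1: 7 live cells, MATCHES original -> period = 1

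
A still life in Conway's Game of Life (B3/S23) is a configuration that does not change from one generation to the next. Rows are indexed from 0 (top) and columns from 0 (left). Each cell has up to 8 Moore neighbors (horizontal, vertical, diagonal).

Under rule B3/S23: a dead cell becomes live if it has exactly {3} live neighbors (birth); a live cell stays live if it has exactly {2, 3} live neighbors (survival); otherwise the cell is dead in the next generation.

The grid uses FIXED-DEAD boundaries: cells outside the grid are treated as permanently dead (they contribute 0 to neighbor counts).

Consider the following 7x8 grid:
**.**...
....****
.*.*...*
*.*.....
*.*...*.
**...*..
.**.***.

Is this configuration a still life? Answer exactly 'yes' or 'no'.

Answer: no

Derivation:
Compute generation 1 and compare to generation 0 (given above):
Generation 1:
...**.*.
**...***
.*****.*
*.**....
*.*.....
*..**...
***.***.
Cell (0,0) differs: gen0=1 vs gen1=0 -> NOT a still life.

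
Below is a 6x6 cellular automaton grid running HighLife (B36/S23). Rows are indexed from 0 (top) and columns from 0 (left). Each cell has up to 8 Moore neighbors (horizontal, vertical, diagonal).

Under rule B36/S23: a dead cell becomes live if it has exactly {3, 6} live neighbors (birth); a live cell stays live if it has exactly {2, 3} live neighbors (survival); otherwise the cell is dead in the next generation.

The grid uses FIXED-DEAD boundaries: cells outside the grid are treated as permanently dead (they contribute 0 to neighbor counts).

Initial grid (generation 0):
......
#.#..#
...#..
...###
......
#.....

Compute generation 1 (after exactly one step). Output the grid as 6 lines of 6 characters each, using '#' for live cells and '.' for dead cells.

Answer: ......
......
..##.#
...##.
....#.
......

Derivation:
Simulating step by step:
Generation 0 (given above): 8 live cells
Generation 1: 6 live cells
(generation 1 grid is the final answer)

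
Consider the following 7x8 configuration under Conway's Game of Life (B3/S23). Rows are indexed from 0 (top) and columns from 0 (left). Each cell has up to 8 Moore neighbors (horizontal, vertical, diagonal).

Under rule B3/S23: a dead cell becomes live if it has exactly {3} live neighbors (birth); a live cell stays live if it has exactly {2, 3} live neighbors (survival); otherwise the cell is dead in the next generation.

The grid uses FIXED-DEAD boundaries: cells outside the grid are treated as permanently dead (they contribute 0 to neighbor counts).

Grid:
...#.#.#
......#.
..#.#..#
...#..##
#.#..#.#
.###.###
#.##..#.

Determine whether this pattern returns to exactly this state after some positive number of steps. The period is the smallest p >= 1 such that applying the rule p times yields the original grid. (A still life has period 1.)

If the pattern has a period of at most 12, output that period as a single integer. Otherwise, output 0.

Answer: 0

Derivation:
Simulating and comparing each generation to the original:
Gen 0 (original, given above): 24 live cells
Gen 1: 24 live cells, differs from original
Gen 2: 17 live cells, differs from original
Gen 3: 17 live cells, differs from original
Gen 4: 23 live cells, differs from original
Gen 5: 15 live cells, differs from original
Gen 6: 13 live cells, differs from original
Gen 7: 14 live cells, differs from original
Gen 8: 15 live cells, differs from original
Gen 9: 19 live cells, differs from original
Gen 10: 15 live cells, differs from original
Gen 11: 13 live cells, differs from original
Gen 12: 13 live cells, differs from original
No period found within 12 steps.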